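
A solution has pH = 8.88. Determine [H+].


[H+] = 10^(-pH)
[H+] = 10^(-8.88)
[H+] = 1.318e-09 M

1.318e-09 M


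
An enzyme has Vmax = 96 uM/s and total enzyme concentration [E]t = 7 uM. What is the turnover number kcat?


kcat = Vmax / [E]t
kcat = 96 / 7
kcat = 13.7143 s^-1

13.7143 s^-1


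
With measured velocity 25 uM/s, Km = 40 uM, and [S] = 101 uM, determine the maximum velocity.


Vmax = v * (Km + [S]) / [S]
Vmax = 25 * (40 + 101) / 101
Vmax = 34.901 uM/s

34.901 uM/s


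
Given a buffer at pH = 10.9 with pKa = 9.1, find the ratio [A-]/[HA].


[A-]/[HA] = 10^(pH - pKa)
= 10^(10.9 - 9.1)
= 63.0957

63.0957


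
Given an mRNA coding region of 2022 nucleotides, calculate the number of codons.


codons = nucleotides / 3
codons = 2022 / 3 = 674

674


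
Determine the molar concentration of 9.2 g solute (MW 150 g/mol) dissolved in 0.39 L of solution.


C = (mass / MW) / volume
C = (9.2 / 150) / 0.39
C = 0.1573 M

0.1573 M


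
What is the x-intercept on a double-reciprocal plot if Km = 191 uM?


x-intercept = -1/Km
= -1/191
= -0.0052 1/uM

-0.0052 1/uM


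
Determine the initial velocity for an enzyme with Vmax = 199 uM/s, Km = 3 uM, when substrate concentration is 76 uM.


v = Vmax * [S] / (Km + [S])
v = 199 * 76 / (3 + 76)
v = 191.443 uM/s

191.443 uM/s


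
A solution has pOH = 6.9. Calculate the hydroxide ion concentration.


[OH-] = 10^(-pOH)
[OH-] = 10^(-6.9)
[OH-] = 1.259e-07 M

1.259e-07 M


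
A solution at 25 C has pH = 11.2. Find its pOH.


pOH = 14 - pH
pOH = 14 - 11.2
pOH = 2.8

2.8


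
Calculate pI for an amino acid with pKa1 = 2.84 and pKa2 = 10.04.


pI = (pKa1 + pKa2) / 2
pI = (2.84 + 10.04) / 2
pI = 6.44

6.44


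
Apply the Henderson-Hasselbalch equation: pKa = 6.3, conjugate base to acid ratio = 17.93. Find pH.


pH = pKa + log10([A-]/[HA])
pH = 6.3 + log10(17.93)
pH = 7.5536

7.5536


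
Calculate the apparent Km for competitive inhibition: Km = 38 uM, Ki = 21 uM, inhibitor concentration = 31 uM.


Km_app = Km * (1 + [I]/Ki)
Km_app = 38 * (1 + 31/21)
Km_app = 94.0952 uM

94.0952 uM


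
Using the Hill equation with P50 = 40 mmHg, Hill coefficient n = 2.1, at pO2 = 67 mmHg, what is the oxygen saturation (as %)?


Y = pO2^n / (P50^n + pO2^n)
Y = 67^2.1 / (40^2.1 + 67^2.1)
Y = 74.71%

74.71%


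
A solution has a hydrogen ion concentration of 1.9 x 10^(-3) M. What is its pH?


pH = -log10([H+])
pH = -log10(1.9 x 10^(-3))
pH = 2.7212

2.7212


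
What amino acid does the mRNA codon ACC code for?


Standard genetic code lookup.
Codon ACC -> Thr

Thr


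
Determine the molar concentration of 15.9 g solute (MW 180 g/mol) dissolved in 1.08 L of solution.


C = (mass / MW) / volume
C = (15.9 / 180) / 1.08
C = 0.0818 M

0.0818 M


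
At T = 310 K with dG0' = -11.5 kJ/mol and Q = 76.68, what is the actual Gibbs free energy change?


dG = dG0' + RT * ln(Q) / 1000
dG = -11.5 + 8.314 * 310 * ln(76.68) / 1000
dG = -0.3153 kJ/mol

-0.3153 kJ/mol


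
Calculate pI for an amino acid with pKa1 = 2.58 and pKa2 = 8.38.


pI = (pKa1 + pKa2) / 2
pI = (2.58 + 8.38) / 2
pI = 5.48

5.48


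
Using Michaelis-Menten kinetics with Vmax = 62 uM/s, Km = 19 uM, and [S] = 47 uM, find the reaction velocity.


v = Vmax * [S] / (Km + [S])
v = 62 * 47 / (19 + 47)
v = 44.1515 uM/s

44.1515 uM/s


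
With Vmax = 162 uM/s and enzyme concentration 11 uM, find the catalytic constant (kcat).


kcat = Vmax / [E]t
kcat = 162 / 11
kcat = 14.7273 s^-1

14.7273 s^-1


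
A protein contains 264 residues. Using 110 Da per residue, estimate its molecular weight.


MW = n_residues * 110 Da
MW = 264 * 110
MW = 29040 Da

29040 Da


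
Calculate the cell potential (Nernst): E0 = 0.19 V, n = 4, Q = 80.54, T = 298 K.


E = E0 - (RT/nF) * ln(Q)
E = 0.19 - (8.314 * 298 / (4 * 96485)) * ln(80.54)
E = 0.1618 V

0.1618 V


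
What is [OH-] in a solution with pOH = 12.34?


[OH-] = 10^(-pOH)
[OH-] = 10^(-12.34)
[OH-] = 4.571e-13 M

4.571e-13 M


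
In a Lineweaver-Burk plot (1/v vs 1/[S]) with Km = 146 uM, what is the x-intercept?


x-intercept = -1/Km
= -1/146
= -0.0068 1/uM

-0.0068 1/uM


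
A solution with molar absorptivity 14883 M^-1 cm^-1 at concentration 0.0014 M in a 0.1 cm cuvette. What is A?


A = epsilon * c * l
A = 14883 * 0.0014 * 0.1
A = 2.0836

2.0836


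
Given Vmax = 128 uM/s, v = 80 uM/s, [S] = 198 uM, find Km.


Km = [S] * (Vmax - v) / v
Km = 198 * (128 - 80) / 80
Km = 118.8 uM

118.8 uM


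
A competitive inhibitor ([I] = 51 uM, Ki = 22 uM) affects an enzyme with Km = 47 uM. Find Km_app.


Km_app = Km * (1 + [I]/Ki)
Km_app = 47 * (1 + 51/22)
Km_app = 155.9545 uM

155.9545 uM


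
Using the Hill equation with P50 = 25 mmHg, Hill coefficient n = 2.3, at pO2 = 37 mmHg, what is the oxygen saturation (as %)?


Y = pO2^n / (P50^n + pO2^n)
Y = 37^2.3 / (25^2.3 + 37^2.3)
Y = 71.13%

71.13%


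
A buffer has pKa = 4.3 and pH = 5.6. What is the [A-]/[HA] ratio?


[A-]/[HA] = 10^(pH - pKa)
= 10^(5.6 - 4.3)
= 19.9526

19.9526


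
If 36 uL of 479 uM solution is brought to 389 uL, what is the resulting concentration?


C2 = C1 * V1 / V2
C2 = 479 * 36 / 389
C2 = 44.329 uM

44.329 uM


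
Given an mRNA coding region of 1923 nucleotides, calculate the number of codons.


codons = nucleotides / 3
codons = 1923 / 3 = 641

641


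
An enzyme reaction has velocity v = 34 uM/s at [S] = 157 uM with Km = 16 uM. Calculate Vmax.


Vmax = v * (Km + [S]) / [S]
Vmax = 34 * (16 + 157) / 157
Vmax = 37.465 uM/s

37.465 uM/s


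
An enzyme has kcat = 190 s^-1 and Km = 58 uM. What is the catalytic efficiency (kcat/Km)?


Catalytic efficiency = kcat / Km
= 190 / 58
= 3.2759 uM^-1*s^-1

3.2759 uM^-1*s^-1


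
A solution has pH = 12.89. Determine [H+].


[H+] = 10^(-pH)
[H+] = 10^(-12.89)
[H+] = 1.288e-13 M

1.288e-13 M


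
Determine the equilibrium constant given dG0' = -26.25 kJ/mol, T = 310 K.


Keq = exp(-dG0 * 1000 / (R * T))
Keq = exp(-(-26.25) * 1000 / (8.314 * 310))
Keq = 26500.5121

26500.5121


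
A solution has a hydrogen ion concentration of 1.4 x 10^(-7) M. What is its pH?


pH = -log10([H+])
pH = -log10(1.4 x 10^(-7))
pH = 6.8539

6.8539


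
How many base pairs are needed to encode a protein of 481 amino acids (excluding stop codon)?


Each amino acid = 1 codon = 3 bp
bp = 481 * 3 = 1443 bp

1443 bp


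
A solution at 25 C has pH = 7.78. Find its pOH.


pOH = 14 - pH
pOH = 14 - 7.78
pOH = 6.22

6.22


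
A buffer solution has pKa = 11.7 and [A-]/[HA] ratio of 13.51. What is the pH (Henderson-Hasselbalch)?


pH = pKa + log10([A-]/[HA])
pH = 11.7 + log10(13.51)
pH = 12.8307

12.8307


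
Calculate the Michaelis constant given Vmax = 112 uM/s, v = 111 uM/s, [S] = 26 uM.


Km = [S] * (Vmax - v) / v
Km = 26 * (112 - 111) / 111
Km = 0.2342 uM

0.2342 uM


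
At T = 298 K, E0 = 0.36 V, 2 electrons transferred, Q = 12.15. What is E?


E = E0 - (RT/nF) * ln(Q)
E = 0.36 - (8.314 * 298 / (2 * 96485)) * ln(12.15)
E = 0.3279 V

0.3279 V


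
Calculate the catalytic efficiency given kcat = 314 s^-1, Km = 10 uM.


Catalytic efficiency = kcat / Km
= 314 / 10
= 31.4 uM^-1*s^-1

31.4 uM^-1*s^-1


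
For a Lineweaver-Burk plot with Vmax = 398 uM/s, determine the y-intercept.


y-intercept = 1/Vmax
= 1/398
= 0.0025 s/uM

0.0025 s/uM


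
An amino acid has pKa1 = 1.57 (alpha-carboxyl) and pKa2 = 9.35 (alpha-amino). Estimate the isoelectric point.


pI = (pKa1 + pKa2) / 2
pI = (1.57 + 9.35) / 2
pI = 5.46

5.46


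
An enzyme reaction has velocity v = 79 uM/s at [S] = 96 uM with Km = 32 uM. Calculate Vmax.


Vmax = v * (Km + [S]) / [S]
Vmax = 79 * (32 + 96) / 96
Vmax = 105.3333 uM/s

105.3333 uM/s


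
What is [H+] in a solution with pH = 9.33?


[H+] = 10^(-pH)
[H+] = 10^(-9.33)
[H+] = 4.677e-10 M

4.677e-10 M


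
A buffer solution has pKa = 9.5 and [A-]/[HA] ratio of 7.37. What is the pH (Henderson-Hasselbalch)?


pH = pKa + log10([A-]/[HA])
pH = 9.5 + log10(7.37)
pH = 10.3675

10.3675


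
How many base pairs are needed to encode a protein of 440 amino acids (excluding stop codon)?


Each amino acid = 1 codon = 3 bp
bp = 440 * 3 = 1320 bp

1320 bp


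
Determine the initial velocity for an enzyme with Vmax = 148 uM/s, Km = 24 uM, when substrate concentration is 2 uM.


v = Vmax * [S] / (Km + [S])
v = 148 * 2 / (24 + 2)
v = 11.3846 uM/s

11.3846 uM/s


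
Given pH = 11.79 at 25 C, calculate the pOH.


pOH = 14 - pH
pOH = 14 - 11.79
pOH = 2.21

2.21


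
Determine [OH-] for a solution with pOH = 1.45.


[OH-] = 10^(-pOH)
[OH-] = 10^(-1.45)
[OH-] = 0.0355 M

0.0355 M


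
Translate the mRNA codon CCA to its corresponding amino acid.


Standard genetic code lookup.
Codon CCA -> Pro

Pro


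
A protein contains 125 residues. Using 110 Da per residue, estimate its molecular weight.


MW = n_residues * 110 Da
MW = 125 * 110
MW = 13750 Da

13750 Da


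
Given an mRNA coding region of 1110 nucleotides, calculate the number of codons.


codons = nucleotides / 3
codons = 1110 / 3 = 370

370


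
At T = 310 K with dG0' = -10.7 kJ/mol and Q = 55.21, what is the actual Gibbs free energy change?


dG = dG0' + RT * ln(Q) / 1000
dG = -10.7 + 8.314 * 310 * ln(55.21) / 1000
dG = -0.3619 kJ/mol

-0.3619 kJ/mol


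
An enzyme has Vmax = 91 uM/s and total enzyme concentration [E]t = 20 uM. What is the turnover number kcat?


kcat = Vmax / [E]t
kcat = 91 / 20
kcat = 4.55 s^-1

4.55 s^-1


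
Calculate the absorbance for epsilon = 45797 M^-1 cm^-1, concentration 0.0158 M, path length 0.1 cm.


A = epsilon * c * l
A = 45797 * 0.0158 * 0.1
A = 72.3593

72.3593


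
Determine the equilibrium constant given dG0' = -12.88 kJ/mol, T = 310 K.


Keq = exp(-dG0 * 1000 / (R * T))
Keq = exp(-(-12.88) * 1000 / (8.314 * 310))
Keq = 148.0278

148.0278


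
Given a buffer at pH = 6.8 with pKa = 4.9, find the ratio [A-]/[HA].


[A-]/[HA] = 10^(pH - pKa)
= 10^(6.8 - 4.9)
= 79.4328

79.4328


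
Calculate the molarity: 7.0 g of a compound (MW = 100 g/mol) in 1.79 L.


C = (mass / MW) / volume
C = (7.0 / 100) / 1.79
C = 0.0391 M

0.0391 M


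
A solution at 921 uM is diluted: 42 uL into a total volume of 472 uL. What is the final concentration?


C2 = C1 * V1 / V2
C2 = 921 * 42 / 472
C2 = 81.9534 uM

81.9534 uM


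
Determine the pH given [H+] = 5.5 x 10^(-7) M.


pH = -log10([H+])
pH = -log10(5.5 x 10^(-7))
pH = 6.2596

6.2596


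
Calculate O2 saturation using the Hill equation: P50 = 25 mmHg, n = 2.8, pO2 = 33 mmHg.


Y = pO2^n / (P50^n + pO2^n)
Y = 33^2.8 / (25^2.8 + 33^2.8)
Y = 68.51%

68.51%


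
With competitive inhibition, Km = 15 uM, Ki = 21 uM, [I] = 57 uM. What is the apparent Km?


Km_app = Km * (1 + [I]/Ki)
Km_app = 15 * (1 + 57/21)
Km_app = 55.7143 uM

55.7143 uM


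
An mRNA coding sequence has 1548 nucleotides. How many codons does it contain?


codons = nucleotides / 3
codons = 1548 / 3 = 516

516


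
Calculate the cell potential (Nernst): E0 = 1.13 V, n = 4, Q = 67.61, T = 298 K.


E = E0 - (RT/nF) * ln(Q)
E = 1.13 - (8.314 * 298 / (4 * 96485)) * ln(67.61)
E = 1.1029 V

1.1029 V


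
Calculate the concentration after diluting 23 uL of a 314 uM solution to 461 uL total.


C2 = C1 * V1 / V2
C2 = 314 * 23 / 461
C2 = 15.6659 uM

15.6659 uM


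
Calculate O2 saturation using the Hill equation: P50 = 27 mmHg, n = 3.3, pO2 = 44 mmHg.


Y = pO2^n / (P50^n + pO2^n)
Y = 44^3.3 / (27^3.3 + 44^3.3)
Y = 83.36%

83.36%


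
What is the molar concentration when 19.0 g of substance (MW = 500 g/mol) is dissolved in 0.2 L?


C = (mass / MW) / volume
C = (19.0 / 500) / 0.2
C = 0.19 M

0.19 M


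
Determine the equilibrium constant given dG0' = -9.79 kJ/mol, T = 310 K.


Keq = exp(-dG0 * 1000 / (R * T))
Keq = exp(-(-9.79) * 1000 / (8.314 * 310))
Keq = 44.6337

44.6337


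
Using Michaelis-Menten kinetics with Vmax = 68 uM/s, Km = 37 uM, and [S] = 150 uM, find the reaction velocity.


v = Vmax * [S] / (Km + [S])
v = 68 * 150 / (37 + 150)
v = 54.5455 uM/s

54.5455 uM/s


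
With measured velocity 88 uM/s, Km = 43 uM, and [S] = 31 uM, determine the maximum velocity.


Vmax = v * (Km + [S]) / [S]
Vmax = 88 * (43 + 31) / 31
Vmax = 210.0645 uM/s

210.0645 uM/s


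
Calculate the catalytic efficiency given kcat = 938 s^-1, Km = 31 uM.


Catalytic efficiency = kcat / Km
= 938 / 31
= 30.2581 uM^-1*s^-1

30.2581 uM^-1*s^-1


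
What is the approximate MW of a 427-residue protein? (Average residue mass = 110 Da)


MW = n_residues * 110 Da
MW = 427 * 110
MW = 46970 Da

46970 Da


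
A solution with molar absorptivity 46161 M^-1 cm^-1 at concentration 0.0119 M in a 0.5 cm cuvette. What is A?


A = epsilon * c * l
A = 46161 * 0.0119 * 0.5
A = 274.658

274.658


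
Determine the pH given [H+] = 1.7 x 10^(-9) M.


pH = -log10([H+])
pH = -log10(1.7 x 10^(-9))
pH = 8.7696

8.7696


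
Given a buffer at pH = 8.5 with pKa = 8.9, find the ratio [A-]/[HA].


[A-]/[HA] = 10^(pH - pKa)
= 10^(8.5 - 8.9)
= 0.3981

0.3981


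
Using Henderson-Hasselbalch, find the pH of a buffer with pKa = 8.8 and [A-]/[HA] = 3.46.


pH = pKa + log10([A-]/[HA])
pH = 8.8 + log10(3.46)
pH = 9.3391

9.3391


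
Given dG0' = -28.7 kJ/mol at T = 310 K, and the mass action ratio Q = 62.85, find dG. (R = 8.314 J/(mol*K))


dG = dG0' + RT * ln(Q) / 1000
dG = -28.7 + 8.314 * 310 * ln(62.85) / 1000
dG = -18.0279 kJ/mol

-18.0279 kJ/mol


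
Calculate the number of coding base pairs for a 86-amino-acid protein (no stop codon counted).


Each amino acid = 1 codon = 3 bp
bp = 86 * 3 = 258 bp

258 bp


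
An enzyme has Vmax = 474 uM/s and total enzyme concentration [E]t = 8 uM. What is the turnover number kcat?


kcat = Vmax / [E]t
kcat = 474 / 8
kcat = 59.25 s^-1

59.25 s^-1


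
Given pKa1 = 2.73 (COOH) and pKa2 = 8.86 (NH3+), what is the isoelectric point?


pI = (pKa1 + pKa2) / 2
pI = (2.73 + 8.86) / 2
pI = 5.795

5.795


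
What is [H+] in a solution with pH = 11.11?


[H+] = 10^(-pH)
[H+] = 10^(-11.11)
[H+] = 7.762e-12 M

7.762e-12 M


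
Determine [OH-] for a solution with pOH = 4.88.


[OH-] = 10^(-pOH)
[OH-] = 10^(-4.88)
[OH-] = 1.318e-05 M

1.318e-05 M


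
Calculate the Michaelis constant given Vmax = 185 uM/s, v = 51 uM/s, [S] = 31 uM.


Km = [S] * (Vmax - v) / v
Km = 31 * (185 - 51) / 51
Km = 81.451 uM

81.451 uM


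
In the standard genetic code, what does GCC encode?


Standard genetic code lookup.
Codon GCC -> Ala

Ala


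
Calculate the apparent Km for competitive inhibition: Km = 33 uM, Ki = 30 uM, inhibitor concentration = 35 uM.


Km_app = Km * (1 + [I]/Ki)
Km_app = 33 * (1 + 35/30)
Km_app = 71.5 uM

71.5 uM


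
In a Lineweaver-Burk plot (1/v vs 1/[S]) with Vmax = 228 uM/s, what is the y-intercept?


y-intercept = 1/Vmax
= 1/228
= 0.0044 s/uM

0.0044 s/uM


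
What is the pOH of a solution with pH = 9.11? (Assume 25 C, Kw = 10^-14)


pOH = 14 - pH
pOH = 14 - 9.11
pOH = 4.89

4.89


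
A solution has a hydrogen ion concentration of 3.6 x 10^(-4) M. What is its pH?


pH = -log10([H+])
pH = -log10(3.6 x 10^(-4))
pH = 3.4437

3.4437


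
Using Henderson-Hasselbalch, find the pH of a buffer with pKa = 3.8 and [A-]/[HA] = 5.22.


pH = pKa + log10([A-]/[HA])
pH = 3.8 + log10(5.22)
pH = 4.5177

4.5177


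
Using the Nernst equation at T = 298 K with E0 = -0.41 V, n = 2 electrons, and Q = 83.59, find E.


E = E0 - (RT/nF) * ln(Q)
E = -0.41 - (8.314 * 298 / (2 * 96485)) * ln(83.59)
E = -0.4668 V

-0.4668 V


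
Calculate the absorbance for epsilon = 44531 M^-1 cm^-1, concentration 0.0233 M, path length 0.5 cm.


A = epsilon * c * l
A = 44531 * 0.0233 * 0.5
A = 518.7862

518.7862


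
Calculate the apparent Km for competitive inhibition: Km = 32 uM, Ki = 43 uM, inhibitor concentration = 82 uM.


Km_app = Km * (1 + [I]/Ki)
Km_app = 32 * (1 + 82/43)
Km_app = 93.0233 uM

93.0233 uM


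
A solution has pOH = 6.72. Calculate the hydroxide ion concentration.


[OH-] = 10^(-pOH)
[OH-] = 10^(-6.72)
[OH-] = 1.905e-07 M

1.905e-07 M


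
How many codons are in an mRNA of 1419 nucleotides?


codons = nucleotides / 3
codons = 1419 / 3 = 473

473


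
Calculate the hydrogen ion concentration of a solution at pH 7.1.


[H+] = 10^(-pH)
[H+] = 10^(-7.1)
[H+] = 7.943e-08 M

7.943e-08 M


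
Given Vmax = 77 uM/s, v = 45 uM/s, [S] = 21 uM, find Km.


Km = [S] * (Vmax - v) / v
Km = 21 * (77 - 45) / 45
Km = 14.9333 uM

14.9333 uM


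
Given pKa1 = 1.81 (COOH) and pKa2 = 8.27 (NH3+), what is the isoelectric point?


pI = (pKa1 + pKa2) / 2
pI = (1.81 + 8.27) / 2
pI = 5.04

5.04


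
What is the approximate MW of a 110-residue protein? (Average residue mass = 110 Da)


MW = n_residues * 110 Da
MW = 110 * 110
MW = 12100 Da

12100 Da


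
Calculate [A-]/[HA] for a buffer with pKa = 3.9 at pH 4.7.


[A-]/[HA] = 10^(pH - pKa)
= 10^(4.7 - 3.9)
= 6.3096

6.3096


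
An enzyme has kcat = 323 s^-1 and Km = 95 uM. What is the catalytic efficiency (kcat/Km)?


Catalytic efficiency = kcat / Km
= 323 / 95
= 3.4 uM^-1*s^-1

3.4 uM^-1*s^-1


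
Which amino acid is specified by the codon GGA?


Standard genetic code lookup.
Codon GGA -> Gly

Gly


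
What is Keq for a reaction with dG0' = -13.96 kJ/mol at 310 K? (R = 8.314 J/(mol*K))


Keq = exp(-dG0 * 1000 / (R * T))
Keq = exp(-(-13.96) * 1000 / (8.314 * 310))
Keq = 225.0758

225.0758


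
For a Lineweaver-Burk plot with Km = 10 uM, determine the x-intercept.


x-intercept = -1/Km
= -1/10
= -0.1 1/uM

-0.1 1/uM


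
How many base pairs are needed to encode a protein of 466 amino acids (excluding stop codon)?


Each amino acid = 1 codon = 3 bp
bp = 466 * 3 = 1398 bp

1398 bp


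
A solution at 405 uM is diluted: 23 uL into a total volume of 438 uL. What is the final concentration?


C2 = C1 * V1 / V2
C2 = 405 * 23 / 438
C2 = 21.2671 uM

21.2671 uM


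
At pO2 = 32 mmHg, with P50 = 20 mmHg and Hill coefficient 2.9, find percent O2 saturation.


Y = pO2^n / (P50^n + pO2^n)
Y = 32^2.9 / (20^2.9 + 32^2.9)
Y = 79.62%

79.62%


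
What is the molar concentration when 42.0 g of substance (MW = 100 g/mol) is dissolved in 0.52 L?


C = (mass / MW) / volume
C = (42.0 / 100) / 0.52
C = 0.8077 M

0.8077 M


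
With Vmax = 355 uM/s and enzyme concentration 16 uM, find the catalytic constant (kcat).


kcat = Vmax / [E]t
kcat = 355 / 16
kcat = 22.1875 s^-1

22.1875 s^-1


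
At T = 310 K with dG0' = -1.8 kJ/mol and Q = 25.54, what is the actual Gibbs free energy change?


dG = dG0' + RT * ln(Q) / 1000
dG = -1.8 + 8.314 * 310 * ln(25.54) / 1000
dG = 6.5512 kJ/mol

6.5512 kJ/mol


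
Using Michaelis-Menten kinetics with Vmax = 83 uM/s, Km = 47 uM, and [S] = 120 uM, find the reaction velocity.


v = Vmax * [S] / (Km + [S])
v = 83 * 120 / (47 + 120)
v = 59.6407 uM/s

59.6407 uM/s


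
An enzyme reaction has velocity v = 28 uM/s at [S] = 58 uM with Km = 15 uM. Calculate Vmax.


Vmax = v * (Km + [S]) / [S]
Vmax = 28 * (15 + 58) / 58
Vmax = 35.2414 uM/s

35.2414 uM/s


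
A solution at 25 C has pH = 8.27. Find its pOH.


pOH = 14 - pH
pOH = 14 - 8.27
pOH = 5.73

5.73


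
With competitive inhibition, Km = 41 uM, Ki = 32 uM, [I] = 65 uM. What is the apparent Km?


Km_app = Km * (1 + [I]/Ki)
Km_app = 41 * (1 + 65/32)
Km_app = 124.2812 uM

124.2812 uM


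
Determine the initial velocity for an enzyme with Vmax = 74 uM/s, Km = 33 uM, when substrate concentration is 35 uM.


v = Vmax * [S] / (Km + [S])
v = 74 * 35 / (33 + 35)
v = 38.0882 uM/s

38.0882 uM/s


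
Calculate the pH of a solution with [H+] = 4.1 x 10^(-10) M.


pH = -log10([H+])
pH = -log10(4.1 x 10^(-10))
pH = 9.3872

9.3872


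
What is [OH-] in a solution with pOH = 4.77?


[OH-] = 10^(-pOH)
[OH-] = 10^(-4.77)
[OH-] = 1.698e-05 M

1.698e-05 M


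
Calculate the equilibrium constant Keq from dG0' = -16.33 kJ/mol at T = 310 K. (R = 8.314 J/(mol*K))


Keq = exp(-dG0 * 1000 / (R * T))
Keq = exp(-(-16.33) * 1000 / (8.314 * 310))
Keq = 564.5279

564.5279


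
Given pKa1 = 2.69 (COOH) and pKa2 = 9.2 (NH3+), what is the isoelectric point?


pI = (pKa1 + pKa2) / 2
pI = (2.69 + 9.2) / 2
pI = 5.945

5.945


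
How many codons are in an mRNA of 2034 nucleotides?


codons = nucleotides / 3
codons = 2034 / 3 = 678

678


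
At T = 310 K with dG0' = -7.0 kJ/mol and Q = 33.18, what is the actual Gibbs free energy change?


dG = dG0' + RT * ln(Q) / 1000
dG = -7.0 + 8.314 * 310 * ln(33.18) / 1000
dG = 2.0257 kJ/mol

2.0257 kJ/mol


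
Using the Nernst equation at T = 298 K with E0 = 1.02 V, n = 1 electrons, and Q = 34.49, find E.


E = E0 - (RT/nF) * ln(Q)
E = 1.02 - (8.314 * 298 / (1 * 96485)) * ln(34.49)
E = 0.9291 V

0.9291 V


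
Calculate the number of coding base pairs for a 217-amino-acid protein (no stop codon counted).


Each amino acid = 1 codon = 3 bp
bp = 217 * 3 = 651 bp

651 bp


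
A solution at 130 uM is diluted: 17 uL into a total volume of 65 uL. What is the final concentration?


C2 = C1 * V1 / V2
C2 = 130 * 17 / 65
C2 = 34.0 uM

34.0 uM


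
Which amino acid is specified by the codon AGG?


Standard genetic code lookup.
Codon AGG -> Arg

Arg


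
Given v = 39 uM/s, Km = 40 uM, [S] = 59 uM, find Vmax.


Vmax = v * (Km + [S]) / [S]
Vmax = 39 * (40 + 59) / 59
Vmax = 65.4407 uM/s

65.4407 uM/s


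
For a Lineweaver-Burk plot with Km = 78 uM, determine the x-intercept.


x-intercept = -1/Km
= -1/78
= -0.0128 1/uM

-0.0128 1/uM


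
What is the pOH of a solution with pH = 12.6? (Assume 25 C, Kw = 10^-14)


pOH = 14 - pH
pOH = 14 - 12.6
pOH = 1.4

1.4


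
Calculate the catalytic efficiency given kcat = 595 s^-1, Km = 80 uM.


Catalytic efficiency = kcat / Km
= 595 / 80
= 7.4375 uM^-1*s^-1

7.4375 uM^-1*s^-1


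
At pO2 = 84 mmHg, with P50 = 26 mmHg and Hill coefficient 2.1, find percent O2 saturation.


Y = pO2^n / (P50^n + pO2^n)
Y = 84^2.1 / (26^2.1 + 84^2.1)
Y = 92.15%

92.15%


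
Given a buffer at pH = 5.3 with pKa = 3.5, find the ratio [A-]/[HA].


[A-]/[HA] = 10^(pH - pKa)
= 10^(5.3 - 3.5)
= 63.0957

63.0957


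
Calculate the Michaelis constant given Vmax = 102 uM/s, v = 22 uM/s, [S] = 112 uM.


Km = [S] * (Vmax - v) / v
Km = 112 * (102 - 22) / 22
Km = 407.2727 uM

407.2727 uM


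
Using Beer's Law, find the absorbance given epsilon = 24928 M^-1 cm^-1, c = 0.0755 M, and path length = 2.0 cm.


A = epsilon * c * l
A = 24928 * 0.0755 * 2.0
A = 3764.128

3764.128


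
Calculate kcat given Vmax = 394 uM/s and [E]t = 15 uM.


kcat = Vmax / [E]t
kcat = 394 / 15
kcat = 26.2667 s^-1

26.2667 s^-1


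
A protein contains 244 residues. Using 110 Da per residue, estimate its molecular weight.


MW = n_residues * 110 Da
MW = 244 * 110
MW = 26840 Da

26840 Da


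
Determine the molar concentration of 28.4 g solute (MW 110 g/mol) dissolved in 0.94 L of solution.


C = (mass / MW) / volume
C = (28.4 / 110) / 0.94
C = 0.2747 M

0.2747 M


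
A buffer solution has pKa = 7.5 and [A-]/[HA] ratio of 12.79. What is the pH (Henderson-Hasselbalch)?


pH = pKa + log10([A-]/[HA])
pH = 7.5 + log10(12.79)
pH = 8.6069

8.6069


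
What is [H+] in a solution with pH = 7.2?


[H+] = 10^(-pH)
[H+] = 10^(-7.2)
[H+] = 6.310e-08 M

6.310e-08 M


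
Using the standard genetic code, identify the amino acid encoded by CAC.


Standard genetic code lookup.
Codon CAC -> His

His


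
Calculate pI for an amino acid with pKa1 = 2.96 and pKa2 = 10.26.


pI = (pKa1 + pKa2) / 2
pI = (2.96 + 10.26) / 2
pI = 6.61

6.61


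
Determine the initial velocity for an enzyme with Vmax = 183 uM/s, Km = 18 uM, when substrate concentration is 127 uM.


v = Vmax * [S] / (Km + [S])
v = 183 * 127 / (18 + 127)
v = 160.2828 uM/s

160.2828 uM/s


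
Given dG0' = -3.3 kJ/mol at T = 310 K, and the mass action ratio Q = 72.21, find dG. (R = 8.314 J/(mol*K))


dG = dG0' + RT * ln(Q) / 1000
dG = -3.3 + 8.314 * 310 * ln(72.21) / 1000
dG = 7.7299 kJ/mol

7.7299 kJ/mol


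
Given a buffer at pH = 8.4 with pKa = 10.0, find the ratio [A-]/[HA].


[A-]/[HA] = 10^(pH - pKa)
= 10^(8.4 - 10.0)
= 0.0251

0.0251


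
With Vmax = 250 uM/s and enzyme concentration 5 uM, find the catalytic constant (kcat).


kcat = Vmax / [E]t
kcat = 250 / 5
kcat = 50.0 s^-1

50.0 s^-1


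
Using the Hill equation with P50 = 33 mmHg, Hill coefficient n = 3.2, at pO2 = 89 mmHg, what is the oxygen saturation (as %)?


Y = pO2^n / (P50^n + pO2^n)
Y = 89^3.2 / (33^3.2 + 89^3.2)
Y = 95.99%

95.99%


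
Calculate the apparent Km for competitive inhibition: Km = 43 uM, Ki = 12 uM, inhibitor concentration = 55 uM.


Km_app = Km * (1 + [I]/Ki)
Km_app = 43 * (1 + 55/12)
Km_app = 240.0833 uM

240.0833 uM


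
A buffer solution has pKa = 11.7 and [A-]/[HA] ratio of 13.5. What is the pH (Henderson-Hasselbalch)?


pH = pKa + log10([A-]/[HA])
pH = 11.7 + log10(13.5)
pH = 12.8303

12.8303


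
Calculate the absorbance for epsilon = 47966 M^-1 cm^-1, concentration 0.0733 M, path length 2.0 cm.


A = epsilon * c * l
A = 47966 * 0.0733 * 2.0
A = 7031.8156

7031.8156


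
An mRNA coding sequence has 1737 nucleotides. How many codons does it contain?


codons = nucleotides / 3
codons = 1737 / 3 = 579

579


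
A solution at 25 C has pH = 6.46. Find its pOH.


pOH = 14 - pH
pOH = 14 - 6.46
pOH = 7.54

7.54


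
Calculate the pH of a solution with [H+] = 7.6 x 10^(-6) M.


pH = -log10([H+])
pH = -log10(7.6 x 10^(-6))
pH = 5.1192

5.1192


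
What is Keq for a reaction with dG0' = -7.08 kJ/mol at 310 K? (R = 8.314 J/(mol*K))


Keq = exp(-dG0 * 1000 / (R * T))
Keq = exp(-(-7.08) * 1000 / (8.314 * 310))
Keq = 15.5961

15.5961


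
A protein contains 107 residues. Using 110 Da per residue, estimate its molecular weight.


MW = n_residues * 110 Da
MW = 107 * 110
MW = 11770 Da

11770 Da


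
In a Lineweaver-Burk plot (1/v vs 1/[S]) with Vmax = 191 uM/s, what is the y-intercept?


y-intercept = 1/Vmax
= 1/191
= 0.0052 s/uM

0.0052 s/uM


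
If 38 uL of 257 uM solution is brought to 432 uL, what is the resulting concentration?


C2 = C1 * V1 / V2
C2 = 257 * 38 / 432
C2 = 22.6065 uM

22.6065 uM


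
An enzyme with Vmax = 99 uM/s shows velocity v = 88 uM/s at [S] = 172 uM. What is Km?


Km = [S] * (Vmax - v) / v
Km = 172 * (99 - 88) / 88
Km = 21.5 uM

21.5 uM


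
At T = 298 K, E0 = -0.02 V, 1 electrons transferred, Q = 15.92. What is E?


E = E0 - (RT/nF) * ln(Q)
E = -0.02 - (8.314 * 298 / (1 * 96485)) * ln(15.92)
E = -0.0911 V

-0.0911 V


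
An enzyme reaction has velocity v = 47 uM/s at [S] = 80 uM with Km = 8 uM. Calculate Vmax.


Vmax = v * (Km + [S]) / [S]
Vmax = 47 * (8 + 80) / 80
Vmax = 51.7 uM/s

51.7 uM/s


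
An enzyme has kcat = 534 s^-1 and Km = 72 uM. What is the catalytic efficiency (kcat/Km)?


Catalytic efficiency = kcat / Km
= 534 / 72
= 7.4167 uM^-1*s^-1

7.4167 uM^-1*s^-1


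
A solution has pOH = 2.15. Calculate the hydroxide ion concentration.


[OH-] = 10^(-pOH)
[OH-] = 10^(-2.15)
[OH-] = 0.0071 M

0.0071 M


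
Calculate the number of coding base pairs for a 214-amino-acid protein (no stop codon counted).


Each amino acid = 1 codon = 3 bp
bp = 214 * 3 = 642 bp

642 bp


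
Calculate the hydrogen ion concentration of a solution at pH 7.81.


[H+] = 10^(-pH)
[H+] = 10^(-7.81)
[H+] = 1.549e-08 M

1.549e-08 M


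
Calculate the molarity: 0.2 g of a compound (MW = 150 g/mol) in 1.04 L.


C = (mass / MW) / volume
C = (0.2 / 150) / 1.04
C = 0.0013 M

0.0013 M


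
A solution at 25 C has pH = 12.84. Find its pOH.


pOH = 14 - pH
pOH = 14 - 12.84
pOH = 1.16

1.16


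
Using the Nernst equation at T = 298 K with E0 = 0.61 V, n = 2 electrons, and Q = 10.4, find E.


E = E0 - (RT/nF) * ln(Q)
E = 0.61 - (8.314 * 298 / (2 * 96485)) * ln(10.4)
E = 0.5799 V

0.5799 V


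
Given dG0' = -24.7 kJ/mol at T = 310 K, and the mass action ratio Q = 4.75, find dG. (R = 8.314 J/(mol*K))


dG = dG0' + RT * ln(Q) / 1000
dG = -24.7 + 8.314 * 310 * ln(4.75) / 1000
dG = -20.6841 kJ/mol

-20.6841 kJ/mol


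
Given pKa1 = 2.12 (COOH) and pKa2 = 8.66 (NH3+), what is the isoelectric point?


pI = (pKa1 + pKa2) / 2
pI = (2.12 + 8.66) / 2
pI = 5.39

5.39


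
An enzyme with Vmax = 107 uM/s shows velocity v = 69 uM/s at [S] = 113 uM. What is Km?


Km = [S] * (Vmax - v) / v
Km = 113 * (107 - 69) / 69
Km = 62.2319 uM

62.2319 uM


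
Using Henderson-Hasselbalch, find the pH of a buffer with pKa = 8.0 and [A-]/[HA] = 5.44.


pH = pKa + log10([A-]/[HA])
pH = 8.0 + log10(5.44)
pH = 8.7356

8.7356


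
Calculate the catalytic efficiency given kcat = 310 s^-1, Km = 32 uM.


Catalytic efficiency = kcat / Km
= 310 / 32
= 9.6875 uM^-1*s^-1

9.6875 uM^-1*s^-1


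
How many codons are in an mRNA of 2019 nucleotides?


codons = nucleotides / 3
codons = 2019 / 3 = 673

673


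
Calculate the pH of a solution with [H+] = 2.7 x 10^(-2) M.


pH = -log10([H+])
pH = -log10(2.7 x 10^(-2))
pH = 1.5686

1.5686


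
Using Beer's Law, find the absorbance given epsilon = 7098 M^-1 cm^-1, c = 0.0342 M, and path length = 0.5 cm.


A = epsilon * c * l
A = 7098 * 0.0342 * 0.5
A = 121.3758

121.3758


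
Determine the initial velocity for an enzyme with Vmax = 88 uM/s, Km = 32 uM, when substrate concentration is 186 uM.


v = Vmax * [S] / (Km + [S])
v = 88 * 186 / (32 + 186)
v = 75.0826 uM/s

75.0826 uM/s


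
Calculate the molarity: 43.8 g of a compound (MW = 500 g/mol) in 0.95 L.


C = (mass / MW) / volume
C = (43.8 / 500) / 0.95
C = 0.0922 M

0.0922 M


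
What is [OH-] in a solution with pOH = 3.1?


[OH-] = 10^(-pOH)
[OH-] = 10^(-3.1)
[OH-] = 7.943e-04 M

7.943e-04 M


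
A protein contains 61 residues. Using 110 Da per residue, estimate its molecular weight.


MW = n_residues * 110 Da
MW = 61 * 110
MW = 6710 Da

6710 Da


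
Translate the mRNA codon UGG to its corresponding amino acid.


Standard genetic code lookup.
Codon UGG -> Trp

Trp


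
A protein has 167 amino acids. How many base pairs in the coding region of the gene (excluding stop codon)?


Each amino acid = 1 codon = 3 bp
bp = 167 * 3 = 501 bp

501 bp


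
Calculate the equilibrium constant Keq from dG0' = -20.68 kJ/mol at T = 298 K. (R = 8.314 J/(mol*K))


Keq = exp(-dG0 * 1000 / (R * T))
Keq = exp(-(-20.68) * 1000 / (8.314 * 298))
Keq = 4217.0097

4217.0097


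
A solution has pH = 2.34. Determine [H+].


[H+] = 10^(-pH)
[H+] = 10^(-2.34)
[H+] = 0.0046 M

0.0046 M


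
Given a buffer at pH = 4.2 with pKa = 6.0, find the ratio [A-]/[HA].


[A-]/[HA] = 10^(pH - pKa)
= 10^(4.2 - 6.0)
= 0.0158

0.0158


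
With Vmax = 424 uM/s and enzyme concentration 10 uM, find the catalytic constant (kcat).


kcat = Vmax / [E]t
kcat = 424 / 10
kcat = 42.4 s^-1

42.4 s^-1


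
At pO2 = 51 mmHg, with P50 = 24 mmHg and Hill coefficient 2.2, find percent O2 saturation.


Y = pO2^n / (P50^n + pO2^n)
Y = 51^2.2 / (24^2.2 + 51^2.2)
Y = 84.0%

84.0%


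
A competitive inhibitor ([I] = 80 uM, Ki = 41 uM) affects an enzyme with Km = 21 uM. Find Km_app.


Km_app = Km * (1 + [I]/Ki)
Km_app = 21 * (1 + 80/41)
Km_app = 61.9756 uM

61.9756 uM


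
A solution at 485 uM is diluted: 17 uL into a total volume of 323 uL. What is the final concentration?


C2 = C1 * V1 / V2
C2 = 485 * 17 / 323
C2 = 25.5263 uM

25.5263 uM


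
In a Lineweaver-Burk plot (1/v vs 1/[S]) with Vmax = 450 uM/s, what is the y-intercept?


y-intercept = 1/Vmax
= 1/450
= 0.0022 s/uM

0.0022 s/uM


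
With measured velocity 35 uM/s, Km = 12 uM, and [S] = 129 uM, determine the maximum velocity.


Vmax = v * (Km + [S]) / [S]
Vmax = 35 * (12 + 129) / 129
Vmax = 38.2558 uM/s

38.2558 uM/s


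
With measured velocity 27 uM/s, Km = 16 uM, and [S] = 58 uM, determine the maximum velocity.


Vmax = v * (Km + [S]) / [S]
Vmax = 27 * (16 + 58) / 58
Vmax = 34.4483 uM/s

34.4483 uM/s


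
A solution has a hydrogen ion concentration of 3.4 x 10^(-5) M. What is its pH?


pH = -log10([H+])
pH = -log10(3.4 x 10^(-5))
pH = 4.4685

4.4685


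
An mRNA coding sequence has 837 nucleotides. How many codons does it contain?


codons = nucleotides / 3
codons = 837 / 3 = 279

279


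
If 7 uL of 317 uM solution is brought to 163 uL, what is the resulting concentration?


C2 = C1 * V1 / V2
C2 = 317 * 7 / 163
C2 = 13.6135 uM

13.6135 uM


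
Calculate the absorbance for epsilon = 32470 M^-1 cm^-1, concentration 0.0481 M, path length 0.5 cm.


A = epsilon * c * l
A = 32470 * 0.0481 * 0.5
A = 780.9035

780.9035


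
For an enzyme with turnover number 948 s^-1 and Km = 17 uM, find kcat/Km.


Catalytic efficiency = kcat / Km
= 948 / 17
= 55.7647 uM^-1*s^-1

55.7647 uM^-1*s^-1


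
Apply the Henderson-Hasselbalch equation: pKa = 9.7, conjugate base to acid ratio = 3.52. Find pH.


pH = pKa + log10([A-]/[HA])
pH = 9.7 + log10(3.52)
pH = 10.2465

10.2465


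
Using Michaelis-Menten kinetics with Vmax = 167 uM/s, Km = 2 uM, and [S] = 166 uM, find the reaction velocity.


v = Vmax * [S] / (Km + [S])
v = 167 * 166 / (2 + 166)
v = 165.0119 uM/s

165.0119 uM/s


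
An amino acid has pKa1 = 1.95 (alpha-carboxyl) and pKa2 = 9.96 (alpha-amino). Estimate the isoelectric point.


pI = (pKa1 + pKa2) / 2
pI = (1.95 + 9.96) / 2
pI = 5.955

5.955


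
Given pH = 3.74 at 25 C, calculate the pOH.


pOH = 14 - pH
pOH = 14 - 3.74
pOH = 10.26

10.26


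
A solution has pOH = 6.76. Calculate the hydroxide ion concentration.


[OH-] = 10^(-pOH)
[OH-] = 10^(-6.76)
[OH-] = 1.738e-07 M

1.738e-07 M


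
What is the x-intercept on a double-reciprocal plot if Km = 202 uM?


x-intercept = -1/Km
= -1/202
= -0.005 1/uM

-0.005 1/uM


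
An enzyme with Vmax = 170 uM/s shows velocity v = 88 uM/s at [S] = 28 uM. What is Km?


Km = [S] * (Vmax - v) / v
Km = 28 * (170 - 88) / 88
Km = 26.0909 uM

26.0909 uM


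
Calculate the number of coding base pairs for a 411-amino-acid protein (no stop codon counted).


Each amino acid = 1 codon = 3 bp
bp = 411 * 3 = 1233 bp

1233 bp


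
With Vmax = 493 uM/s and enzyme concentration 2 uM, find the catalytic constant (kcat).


kcat = Vmax / [E]t
kcat = 493 / 2
kcat = 246.5 s^-1

246.5 s^-1


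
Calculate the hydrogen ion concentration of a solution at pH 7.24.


[H+] = 10^(-pH)
[H+] = 10^(-7.24)
[H+] = 5.754e-08 M

5.754e-08 M


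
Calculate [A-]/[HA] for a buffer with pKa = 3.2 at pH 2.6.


[A-]/[HA] = 10^(pH - pKa)
= 10^(2.6 - 3.2)
= 0.2512

0.2512


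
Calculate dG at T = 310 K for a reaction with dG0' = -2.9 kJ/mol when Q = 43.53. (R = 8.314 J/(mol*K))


dG = dG0' + RT * ln(Q) / 1000
dG = -2.9 + 8.314 * 310 * ln(43.53) / 1000
dG = 6.8255 kJ/mol

6.8255 kJ/mol


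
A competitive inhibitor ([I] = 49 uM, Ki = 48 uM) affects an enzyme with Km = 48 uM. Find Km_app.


Km_app = Km * (1 + [I]/Ki)
Km_app = 48 * (1 + 49/48)
Km_app = 97.0 uM

97.0 uM


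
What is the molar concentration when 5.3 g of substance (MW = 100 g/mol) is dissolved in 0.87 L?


C = (mass / MW) / volume
C = (5.3 / 100) / 0.87
C = 0.0609 M

0.0609 M


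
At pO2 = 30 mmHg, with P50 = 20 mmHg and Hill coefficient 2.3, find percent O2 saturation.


Y = pO2^n / (P50^n + pO2^n)
Y = 30^2.3 / (20^2.3 + 30^2.3)
Y = 71.76%

71.76%


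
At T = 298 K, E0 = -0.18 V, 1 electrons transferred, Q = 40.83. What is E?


E = E0 - (RT/nF) * ln(Q)
E = -0.18 - (8.314 * 298 / (1 * 96485)) * ln(40.83)
E = -0.2753 V

-0.2753 V


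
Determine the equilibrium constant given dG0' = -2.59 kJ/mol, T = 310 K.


Keq = exp(-dG0 * 1000 / (R * T))
Keq = exp(-(-2.59) * 1000 / (8.314 * 310))
Keq = 2.7317

2.7317


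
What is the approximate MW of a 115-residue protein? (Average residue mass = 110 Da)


MW = n_residues * 110 Da
MW = 115 * 110
MW = 12650 Da

12650 Da


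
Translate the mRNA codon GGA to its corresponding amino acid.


Standard genetic code lookup.
Codon GGA -> Gly

Gly


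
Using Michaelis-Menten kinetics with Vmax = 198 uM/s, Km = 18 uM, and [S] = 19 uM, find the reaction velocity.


v = Vmax * [S] / (Km + [S])
v = 198 * 19 / (18 + 19)
v = 101.6757 uM/s

101.6757 uM/s


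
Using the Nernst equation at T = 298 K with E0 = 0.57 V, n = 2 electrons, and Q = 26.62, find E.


E = E0 - (RT/nF) * ln(Q)
E = 0.57 - (8.314 * 298 / (2 * 96485)) * ln(26.62)
E = 0.5279 V

0.5279 V


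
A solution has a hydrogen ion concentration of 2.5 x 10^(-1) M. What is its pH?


pH = -log10([H+])
pH = -log10(2.5 x 10^(-1))
pH = 0.6021

0.6021


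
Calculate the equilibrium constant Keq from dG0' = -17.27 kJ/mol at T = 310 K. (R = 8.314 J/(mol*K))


Keq = exp(-dG0 * 1000 / (R * T))
Keq = exp(-(-17.27) * 1000 / (8.314 * 310))
Keq = 812.9803

812.9803


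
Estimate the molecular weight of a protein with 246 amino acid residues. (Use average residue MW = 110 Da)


MW = n_residues * 110 Da
MW = 246 * 110
MW = 27060 Da

27060 Da


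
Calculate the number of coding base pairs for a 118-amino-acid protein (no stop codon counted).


Each amino acid = 1 codon = 3 bp
bp = 118 * 3 = 354 bp

354 bp


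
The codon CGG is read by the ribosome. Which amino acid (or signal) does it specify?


Standard genetic code lookup.
Codon CGG -> Arg

Arg


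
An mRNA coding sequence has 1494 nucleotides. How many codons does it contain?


codons = nucleotides / 3
codons = 1494 / 3 = 498

498


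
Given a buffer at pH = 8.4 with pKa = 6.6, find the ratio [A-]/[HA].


[A-]/[HA] = 10^(pH - pKa)
= 10^(8.4 - 6.6)
= 63.0957

63.0957


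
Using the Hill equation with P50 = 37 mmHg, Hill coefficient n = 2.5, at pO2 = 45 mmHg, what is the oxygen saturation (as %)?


Y = pO2^n / (P50^n + pO2^n)
Y = 45^2.5 / (37^2.5 + 45^2.5)
Y = 62.0%

62.0%


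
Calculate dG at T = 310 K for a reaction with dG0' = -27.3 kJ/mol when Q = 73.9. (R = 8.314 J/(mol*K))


dG = dG0' + RT * ln(Q) / 1000
dG = -27.3 + 8.314 * 310 * ln(73.9) / 1000
dG = -16.2104 kJ/mol

-16.2104 kJ/mol


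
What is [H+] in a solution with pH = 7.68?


[H+] = 10^(-pH)
[H+] = 10^(-7.68)
[H+] = 2.089e-08 M

2.089e-08 M


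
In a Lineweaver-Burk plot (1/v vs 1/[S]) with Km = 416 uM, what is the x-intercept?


x-intercept = -1/Km
= -1/416
= -0.0024 1/uM

-0.0024 1/uM


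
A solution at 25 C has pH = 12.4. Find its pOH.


pOH = 14 - pH
pOH = 14 - 12.4
pOH = 1.6

1.6


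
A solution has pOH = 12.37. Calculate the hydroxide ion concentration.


[OH-] = 10^(-pOH)
[OH-] = 10^(-12.37)
[OH-] = 4.266e-13 M

4.266e-13 M


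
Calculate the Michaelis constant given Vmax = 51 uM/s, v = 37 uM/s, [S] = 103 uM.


Km = [S] * (Vmax - v) / v
Km = 103 * (51 - 37) / 37
Km = 38.973 uM

38.973 uM


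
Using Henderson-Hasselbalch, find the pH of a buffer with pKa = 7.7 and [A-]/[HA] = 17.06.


pH = pKa + log10([A-]/[HA])
pH = 7.7 + log10(17.06)
pH = 8.932

8.932


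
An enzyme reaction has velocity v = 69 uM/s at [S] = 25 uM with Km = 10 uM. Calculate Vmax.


Vmax = v * (Km + [S]) / [S]
Vmax = 69 * (10 + 25) / 25
Vmax = 96.6 uM/s

96.6 uM/s


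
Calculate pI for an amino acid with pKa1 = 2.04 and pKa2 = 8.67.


pI = (pKa1 + pKa2) / 2
pI = (2.04 + 8.67) / 2
pI = 5.355

5.355
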